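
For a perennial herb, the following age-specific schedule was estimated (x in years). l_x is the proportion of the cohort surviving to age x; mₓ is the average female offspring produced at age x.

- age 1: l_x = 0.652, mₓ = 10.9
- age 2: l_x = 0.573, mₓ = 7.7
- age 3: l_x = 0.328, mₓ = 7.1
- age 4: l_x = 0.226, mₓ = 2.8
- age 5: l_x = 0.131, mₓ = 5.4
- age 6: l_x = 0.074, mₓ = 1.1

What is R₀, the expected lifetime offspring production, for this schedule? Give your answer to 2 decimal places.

15.27

R₀ = Σ l_x mₓ:
  age 1: 0.652 × 10.9 = 7.1068
  age 2: 0.573 × 7.7 = 4.4121
  age 3: 0.328 × 7.1 = 2.3288
  age 4: 0.226 × 2.8 = 0.6328
  age 5: 0.131 × 5.4 = 0.7074
  age 6: 0.074 × 1.1 = 0.0814
R₀ = 7.1068 + 4.4121 + 2.3288 + 0.6328 + 0.7074 + 0.0814 = 15.2693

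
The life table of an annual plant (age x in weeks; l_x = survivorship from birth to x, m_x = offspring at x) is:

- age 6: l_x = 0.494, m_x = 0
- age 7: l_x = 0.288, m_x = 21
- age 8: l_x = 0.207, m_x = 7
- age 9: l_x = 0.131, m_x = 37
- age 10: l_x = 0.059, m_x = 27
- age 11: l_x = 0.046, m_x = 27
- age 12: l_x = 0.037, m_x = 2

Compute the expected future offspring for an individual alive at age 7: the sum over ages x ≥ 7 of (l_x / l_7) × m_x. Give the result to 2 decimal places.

l_7 = 0.288. Conditional survival from age 7 to x is l_x / l_7.
  x=7: (0.288/0.288) × 21 = 21.0000
  x=8: (0.207/0.288) × 7 = 5.0312
  x=9: (0.131/0.288) × 37 = 16.8299
  x=10: (0.059/0.288) × 27 = 5.5312
  x=11: (0.046/0.288) × 27 = 4.3125
  x=12: (0.037/0.288) × 2 = 0.2569
Sum = 21.0000 + 5.0312 + 16.8299 + 5.5312 + 4.3125 + 0.2569 = 52.9618

52.96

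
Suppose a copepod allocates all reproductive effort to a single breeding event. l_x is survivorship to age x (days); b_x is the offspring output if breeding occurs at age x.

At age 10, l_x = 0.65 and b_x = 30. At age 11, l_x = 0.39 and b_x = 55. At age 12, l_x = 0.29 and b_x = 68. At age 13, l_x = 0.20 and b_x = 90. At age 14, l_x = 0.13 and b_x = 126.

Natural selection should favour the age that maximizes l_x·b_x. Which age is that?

11

Expected offspring if breeding at age x = l_x × b_x:
  age 10: 0.65 × 30 = 19.500
  age 11: 0.39 × 55 = 21.450
  age 12: 0.29 × 68 = 19.720
  age 13: 0.20 × 90 = 18.000
  age 14: 0.13 × 126 = 16.380
Maximum at age 11 (21.450).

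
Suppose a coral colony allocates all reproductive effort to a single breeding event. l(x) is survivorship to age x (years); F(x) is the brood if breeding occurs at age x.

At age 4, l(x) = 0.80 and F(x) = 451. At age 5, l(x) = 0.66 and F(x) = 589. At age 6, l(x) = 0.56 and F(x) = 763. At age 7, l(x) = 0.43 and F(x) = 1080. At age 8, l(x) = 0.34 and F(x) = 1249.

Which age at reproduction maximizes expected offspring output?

7

Expected offspring if breeding at age x = l(x) × F(x):
  age 4: 0.80 × 451 = 360.800
  age 5: 0.66 × 589 = 388.740
  age 6: 0.56 × 763 = 427.280
  age 7: 0.43 × 1080 = 464.400
  age 8: 0.34 × 1249 = 424.660
Maximum at age 7 (464.400).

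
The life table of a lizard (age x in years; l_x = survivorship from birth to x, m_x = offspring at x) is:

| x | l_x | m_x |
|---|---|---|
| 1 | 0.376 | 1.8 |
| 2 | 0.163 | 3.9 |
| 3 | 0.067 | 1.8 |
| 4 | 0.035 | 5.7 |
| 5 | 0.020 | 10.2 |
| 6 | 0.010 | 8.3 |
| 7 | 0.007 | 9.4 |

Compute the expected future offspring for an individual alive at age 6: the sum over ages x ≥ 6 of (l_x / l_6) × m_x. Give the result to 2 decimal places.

14.88

l_6 = 0.010. Conditional survival from age 6 to x is l_x / l_6.
  x=6: (0.010/0.010) × 8.3 = 8.3000
  x=7: (0.007/0.010) × 9.4 = 6.5800
Sum = 8.3000 + 6.5800 = 14.8800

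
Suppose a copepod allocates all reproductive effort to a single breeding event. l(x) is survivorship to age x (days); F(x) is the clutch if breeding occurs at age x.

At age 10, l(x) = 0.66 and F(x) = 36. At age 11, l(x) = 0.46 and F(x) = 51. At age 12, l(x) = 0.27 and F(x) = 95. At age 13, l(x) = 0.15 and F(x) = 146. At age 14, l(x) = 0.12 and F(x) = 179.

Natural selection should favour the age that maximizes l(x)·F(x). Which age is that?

Expected offspring if breeding at age x = l(x) × F(x):
  age 10: 0.66 × 36 = 23.760
  age 11: 0.46 × 51 = 23.460
  age 12: 0.27 × 95 = 25.650
  age 13: 0.15 × 146 = 21.900
  age 14: 0.12 × 179 = 21.480
Maximum at age 12 (25.650).

12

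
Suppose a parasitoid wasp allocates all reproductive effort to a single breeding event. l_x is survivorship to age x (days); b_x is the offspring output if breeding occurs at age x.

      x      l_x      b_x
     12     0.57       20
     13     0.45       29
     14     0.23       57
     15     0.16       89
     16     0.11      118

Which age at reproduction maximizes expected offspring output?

15

Expected offspring if breeding at age x = l_x × b_x:
  age 12: 0.57 × 20 = 11.400
  age 13: 0.45 × 29 = 13.050
  age 14: 0.23 × 57 = 13.110
  age 15: 0.16 × 89 = 14.240
  age 16: 0.11 × 118 = 12.980
Maximum at age 15 (14.240).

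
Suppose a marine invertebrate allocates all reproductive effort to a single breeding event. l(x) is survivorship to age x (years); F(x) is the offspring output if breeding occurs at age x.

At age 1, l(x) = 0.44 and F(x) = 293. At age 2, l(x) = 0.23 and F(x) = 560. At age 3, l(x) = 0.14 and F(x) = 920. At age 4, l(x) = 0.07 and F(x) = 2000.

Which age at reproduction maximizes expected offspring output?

4

Expected offspring if breeding at age x = l(x) × F(x):
  age 1: 0.44 × 293 = 128.920
  age 2: 0.23 × 560 = 128.800
  age 3: 0.14 × 920 = 128.800
  age 4: 0.07 × 2000 = 140.000
Maximum at age 4 (140.000).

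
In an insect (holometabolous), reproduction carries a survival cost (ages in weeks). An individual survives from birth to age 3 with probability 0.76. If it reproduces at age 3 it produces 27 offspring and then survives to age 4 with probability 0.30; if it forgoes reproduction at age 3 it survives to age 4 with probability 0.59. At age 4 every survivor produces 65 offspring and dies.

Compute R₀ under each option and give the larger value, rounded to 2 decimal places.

35.34

breed at age 3: R₀ = 0.76 × (27 + 0.30 × 65) = 0.76 × 46.5000 = 35.3400
delay to age 4: R₀ = 0.76 × (0.59 × 65) = 0.76 × 38.3500 = 29.1460
Higher: breed at age 3 (35.3400).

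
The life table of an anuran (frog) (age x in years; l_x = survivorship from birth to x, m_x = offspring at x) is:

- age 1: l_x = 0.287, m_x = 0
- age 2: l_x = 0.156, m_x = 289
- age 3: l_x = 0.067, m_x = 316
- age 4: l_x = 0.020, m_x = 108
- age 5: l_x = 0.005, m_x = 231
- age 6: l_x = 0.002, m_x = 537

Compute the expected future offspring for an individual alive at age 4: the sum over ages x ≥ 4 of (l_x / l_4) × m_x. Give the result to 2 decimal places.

l_4 = 0.020. Conditional survival from age 4 to x is l_x / l_4.
  x=4: (0.020/0.020) × 108 = 108.0000
  x=5: (0.005/0.020) × 231 = 57.7500
  x=6: (0.002/0.020) × 537 = 53.7000
Sum = 108.0000 + 57.7500 + 53.7000 = 219.4500

219.45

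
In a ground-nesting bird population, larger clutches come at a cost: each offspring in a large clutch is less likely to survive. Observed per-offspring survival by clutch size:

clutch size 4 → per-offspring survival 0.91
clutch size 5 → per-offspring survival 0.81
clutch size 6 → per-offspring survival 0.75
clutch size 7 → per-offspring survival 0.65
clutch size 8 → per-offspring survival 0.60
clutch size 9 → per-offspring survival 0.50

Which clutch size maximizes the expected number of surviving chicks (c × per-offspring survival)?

Expected surviving chicks = c × s(c):
  c=4: 4 × 0.91 = 3.640
  c=5: 5 × 0.81 = 4.050
  c=6: 6 × 0.75 = 4.500
  c=7: 7 × 0.65 = 4.550
  c=8: 8 × 0.60 = 4.800
  c=9: 9 × 0.50 = 4.500
Maximum at c = 8 (4.800 surviving chicks).

8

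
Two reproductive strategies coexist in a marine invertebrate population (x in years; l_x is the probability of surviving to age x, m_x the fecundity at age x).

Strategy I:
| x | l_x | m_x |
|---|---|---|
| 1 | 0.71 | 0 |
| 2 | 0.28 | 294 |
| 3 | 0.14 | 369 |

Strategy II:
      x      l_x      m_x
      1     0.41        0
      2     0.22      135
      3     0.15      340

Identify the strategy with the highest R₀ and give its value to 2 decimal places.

Strategy I: R₀ = 0.71×0 + 0.28×294 + 0.14×369 = 133.9800
Strategy II: R₀ = 0.41×0 + 0.22×135 + 0.15×340 = 80.7000
Highest R₀: strategy I with 133.9800.

133.98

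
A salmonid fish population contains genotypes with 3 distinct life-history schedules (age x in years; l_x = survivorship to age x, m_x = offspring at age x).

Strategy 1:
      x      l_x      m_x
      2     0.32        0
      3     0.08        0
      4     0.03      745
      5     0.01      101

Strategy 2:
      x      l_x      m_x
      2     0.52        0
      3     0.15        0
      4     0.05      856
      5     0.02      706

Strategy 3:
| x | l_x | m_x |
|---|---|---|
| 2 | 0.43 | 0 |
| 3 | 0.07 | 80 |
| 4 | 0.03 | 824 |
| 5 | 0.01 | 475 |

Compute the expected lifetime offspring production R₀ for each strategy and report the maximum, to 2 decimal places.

56.92

Strategy 1: R₀ = 0.32×0 + 0.08×0 + 0.03×745 + 0.01×101 = 23.3600
Strategy 2: R₀ = 0.52×0 + 0.15×0 + 0.05×856 + 0.02×706 = 56.9200
Strategy 3: R₀ = 0.43×0 + 0.07×80 + 0.03×824 + 0.01×475 = 35.0700
Highest R₀: strategy 2 with 56.9200.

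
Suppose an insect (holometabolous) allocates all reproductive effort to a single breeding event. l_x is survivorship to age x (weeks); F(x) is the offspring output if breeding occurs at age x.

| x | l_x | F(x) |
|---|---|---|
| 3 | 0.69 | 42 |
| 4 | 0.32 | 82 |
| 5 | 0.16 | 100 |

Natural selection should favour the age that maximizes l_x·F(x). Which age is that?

Expected offspring if breeding at age x = l_x × F(x):
  age 3: 0.69 × 42 = 28.980
  age 4: 0.32 × 82 = 26.240
  age 5: 0.16 × 100 = 16.000
Maximum at age 3 (28.980).

3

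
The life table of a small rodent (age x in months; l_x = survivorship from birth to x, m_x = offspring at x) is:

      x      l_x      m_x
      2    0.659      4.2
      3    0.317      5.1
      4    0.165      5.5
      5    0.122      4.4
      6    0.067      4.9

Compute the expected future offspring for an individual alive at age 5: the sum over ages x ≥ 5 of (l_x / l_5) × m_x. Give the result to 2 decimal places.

l_5 = 0.122. Conditional survival from age 5 to x is l_x / l_5.
  x=5: (0.122/0.122) × 4.4 = 4.4000
  x=6: (0.067/0.122) × 4.9 = 2.6910
Sum = 4.4000 + 2.6910 = 7.0910

7.09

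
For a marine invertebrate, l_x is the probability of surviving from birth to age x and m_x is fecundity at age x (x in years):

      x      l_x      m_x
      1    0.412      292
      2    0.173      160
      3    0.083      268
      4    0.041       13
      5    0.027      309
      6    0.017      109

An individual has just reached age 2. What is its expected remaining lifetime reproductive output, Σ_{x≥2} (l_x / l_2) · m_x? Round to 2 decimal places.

350.60

l_2 = 0.173. Conditional survival from age 2 to x is l_x / l_2.
  x=2: (0.173/0.173) × 160 = 160.0000
  x=3: (0.083/0.173) × 268 = 128.5780
  x=4: (0.041/0.173) × 13 = 3.0809
  x=5: (0.027/0.173) × 309 = 48.2254
  x=6: (0.017/0.173) × 109 = 10.7110
Sum = 160.0000 + 128.5780 + 3.0809 + 48.2254 + 10.7110 = 350.5954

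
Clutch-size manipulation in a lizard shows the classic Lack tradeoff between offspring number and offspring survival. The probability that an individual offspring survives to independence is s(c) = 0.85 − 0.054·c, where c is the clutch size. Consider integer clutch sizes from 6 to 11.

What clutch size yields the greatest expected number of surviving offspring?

8

Expected surviving offspring = c × s(c):
  c=6: 6 × 0.526 = 3.156
  c=7: 7 × 0.472 = 3.304
  c=8: 8 × 0.418 = 3.344
  c=9: 9 × 0.364 = 3.276
  c=10: 10 × 0.310 = 3.100
  c=11: 11 × 0.256 = 2.816
Maximum at c = 8 (3.344 surviving offspring).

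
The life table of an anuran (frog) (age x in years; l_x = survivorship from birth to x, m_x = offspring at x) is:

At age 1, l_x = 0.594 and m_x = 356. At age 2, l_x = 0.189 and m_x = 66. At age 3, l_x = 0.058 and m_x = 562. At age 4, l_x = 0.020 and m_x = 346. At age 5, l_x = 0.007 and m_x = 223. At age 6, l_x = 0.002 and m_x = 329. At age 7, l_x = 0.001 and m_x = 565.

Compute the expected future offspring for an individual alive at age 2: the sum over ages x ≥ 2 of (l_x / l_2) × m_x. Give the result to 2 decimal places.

289.81

l_2 = 0.189. Conditional survival from age 2 to x is l_x / l_2.
  x=2: (0.189/0.189) × 66 = 66.0000
  x=3: (0.058/0.189) × 562 = 172.4656
  x=4: (0.020/0.189) × 346 = 36.6138
  x=5: (0.007/0.189) × 223 = 8.2593
  x=6: (0.002/0.189) × 329 = 3.4815
  x=7: (0.001/0.189) × 565 = 2.9894
Sum = 66.0000 + 172.4656 + 36.6138 + 8.2593 + 3.4815 + 2.9894 = 289.8095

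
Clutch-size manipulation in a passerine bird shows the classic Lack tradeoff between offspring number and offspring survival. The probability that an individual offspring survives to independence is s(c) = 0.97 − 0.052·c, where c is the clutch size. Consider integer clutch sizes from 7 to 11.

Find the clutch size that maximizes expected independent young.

Expected independent young = c × s(c):
  c=7: 7 × 0.606 = 4.242
  c=8: 8 × 0.554 = 4.432
  c=9: 9 × 0.502 = 4.518
  c=10: 10 × 0.450 = 4.500
  c=11: 11 × 0.398 = 4.378
Maximum at c = 9 (4.518 independent young).

9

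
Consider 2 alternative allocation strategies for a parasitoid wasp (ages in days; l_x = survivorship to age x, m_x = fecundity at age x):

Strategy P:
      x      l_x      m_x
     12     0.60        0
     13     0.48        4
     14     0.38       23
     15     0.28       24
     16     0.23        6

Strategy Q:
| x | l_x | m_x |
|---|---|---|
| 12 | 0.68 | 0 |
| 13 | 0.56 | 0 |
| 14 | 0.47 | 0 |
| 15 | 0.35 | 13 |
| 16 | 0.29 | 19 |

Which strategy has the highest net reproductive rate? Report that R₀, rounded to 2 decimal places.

18.76

Strategy P: R₀ = 0.60×0 + 0.48×4 + 0.38×23 + 0.28×24 + 0.23×6 = 18.7600
Strategy Q: R₀ = 0.68×0 + 0.56×0 + 0.47×0 + 0.35×13 + 0.29×19 = 10.0600
Highest R₀: strategy P with 18.7600.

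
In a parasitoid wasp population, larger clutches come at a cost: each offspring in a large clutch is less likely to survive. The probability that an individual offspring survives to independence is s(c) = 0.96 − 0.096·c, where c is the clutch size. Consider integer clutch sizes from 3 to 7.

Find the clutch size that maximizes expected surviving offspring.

Expected surviving offspring = c × s(c):
  c=3: 3 × 0.672 = 2.016
  c=4: 4 × 0.576 = 2.304
  c=5: 5 × 0.480 = 2.400
  c=6: 6 × 0.384 = 2.304
  c=7: 7 × 0.288 = 2.016
Maximum at c = 5 (2.400 surviving offspring).

5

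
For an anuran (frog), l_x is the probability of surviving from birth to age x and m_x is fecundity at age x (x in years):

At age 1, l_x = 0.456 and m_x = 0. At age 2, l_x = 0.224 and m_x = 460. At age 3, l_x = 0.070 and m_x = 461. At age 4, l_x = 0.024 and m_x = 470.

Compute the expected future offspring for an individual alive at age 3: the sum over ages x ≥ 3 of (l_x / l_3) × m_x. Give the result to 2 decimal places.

622.14

l_3 = 0.070. Conditional survival from age 3 to x is l_x / l_3.
  x=3: (0.070/0.070) × 461 = 461.0000
  x=4: (0.024/0.070) × 470 = 161.1429
Sum = 461.0000 + 161.1429 = 622.1429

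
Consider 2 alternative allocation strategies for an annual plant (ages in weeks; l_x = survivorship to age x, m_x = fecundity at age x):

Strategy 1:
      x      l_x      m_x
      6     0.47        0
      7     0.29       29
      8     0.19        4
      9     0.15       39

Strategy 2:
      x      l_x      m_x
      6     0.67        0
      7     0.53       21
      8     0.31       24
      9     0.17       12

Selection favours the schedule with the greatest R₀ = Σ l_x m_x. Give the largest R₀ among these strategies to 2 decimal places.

Strategy 1: R₀ = 0.47×0 + 0.29×29 + 0.19×4 + 0.15×39 = 15.0200
Strategy 2: R₀ = 0.67×0 + 0.53×21 + 0.31×24 + 0.17×12 = 20.6100
Highest R₀: strategy 2 with 20.6100.

20.61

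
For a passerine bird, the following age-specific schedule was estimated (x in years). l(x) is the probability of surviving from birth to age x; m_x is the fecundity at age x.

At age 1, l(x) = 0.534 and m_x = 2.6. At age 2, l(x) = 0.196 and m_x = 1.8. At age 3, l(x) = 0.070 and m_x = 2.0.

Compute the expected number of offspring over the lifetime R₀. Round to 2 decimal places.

1.88

R₀ = Σ l(x) m_x:
  age 1: 0.534 × 2.6 = 1.3884
  age 2: 0.196 × 1.8 = 0.3528
  age 3: 0.070 × 2.0 = 0.1400
R₀ = 1.3884 + 0.3528 + 0.1400 = 1.8812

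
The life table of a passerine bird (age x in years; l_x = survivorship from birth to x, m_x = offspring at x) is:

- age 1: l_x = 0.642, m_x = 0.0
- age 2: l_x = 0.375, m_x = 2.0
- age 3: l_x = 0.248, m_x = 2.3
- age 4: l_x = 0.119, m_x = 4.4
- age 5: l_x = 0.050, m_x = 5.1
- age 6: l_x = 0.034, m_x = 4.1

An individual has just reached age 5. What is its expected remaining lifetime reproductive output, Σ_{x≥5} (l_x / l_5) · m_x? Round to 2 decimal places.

l_5 = 0.050. Conditional survival from age 5 to x is l_x / l_5.
  x=5: (0.050/0.050) × 5.1 = 5.1000
  x=6: (0.034/0.050) × 4.1 = 2.7880
Sum = 5.1000 + 2.7880 = 7.8880

7.89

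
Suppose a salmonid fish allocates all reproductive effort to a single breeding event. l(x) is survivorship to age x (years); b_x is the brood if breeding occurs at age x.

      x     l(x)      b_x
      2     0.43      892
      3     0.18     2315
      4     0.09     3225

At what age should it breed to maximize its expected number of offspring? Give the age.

Expected offspring if breeding at age x = l(x) × b_x:
  age 2: 0.43 × 892 = 383.560
  age 3: 0.18 × 2315 = 416.700
  age 4: 0.09 × 3225 = 290.250
Maximum at age 3 (416.700).

3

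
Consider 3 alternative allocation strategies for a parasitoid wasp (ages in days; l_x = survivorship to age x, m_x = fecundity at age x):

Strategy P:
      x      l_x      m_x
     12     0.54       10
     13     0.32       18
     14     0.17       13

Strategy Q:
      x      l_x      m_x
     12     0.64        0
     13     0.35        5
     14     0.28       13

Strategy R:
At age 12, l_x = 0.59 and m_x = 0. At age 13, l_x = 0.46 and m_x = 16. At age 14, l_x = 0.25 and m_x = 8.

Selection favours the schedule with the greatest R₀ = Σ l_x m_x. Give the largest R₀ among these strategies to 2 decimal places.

Strategy P: R₀ = 0.54×10 + 0.32×18 + 0.17×13 = 13.3700
Strategy Q: R₀ = 0.64×0 + 0.35×5 + 0.28×13 = 5.3900
Strategy R: R₀ = 0.59×0 + 0.46×16 + 0.25×8 = 9.3600
Highest R₀: strategy P with 13.3700.

13.37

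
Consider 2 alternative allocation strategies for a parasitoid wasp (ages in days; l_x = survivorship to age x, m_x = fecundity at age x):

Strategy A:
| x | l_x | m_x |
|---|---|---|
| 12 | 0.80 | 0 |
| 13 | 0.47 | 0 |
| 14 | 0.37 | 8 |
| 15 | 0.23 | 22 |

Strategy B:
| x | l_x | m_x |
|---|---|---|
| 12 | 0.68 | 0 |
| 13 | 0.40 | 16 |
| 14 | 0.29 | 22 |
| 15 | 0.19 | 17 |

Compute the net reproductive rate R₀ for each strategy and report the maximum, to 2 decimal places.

Strategy A: R₀ = 0.80×0 + 0.47×0 + 0.37×8 + 0.23×22 = 8.0200
Strategy B: R₀ = 0.68×0 + 0.40×16 + 0.29×22 + 0.19×17 = 16.0100
Highest R₀: strategy B with 16.0100.

16.01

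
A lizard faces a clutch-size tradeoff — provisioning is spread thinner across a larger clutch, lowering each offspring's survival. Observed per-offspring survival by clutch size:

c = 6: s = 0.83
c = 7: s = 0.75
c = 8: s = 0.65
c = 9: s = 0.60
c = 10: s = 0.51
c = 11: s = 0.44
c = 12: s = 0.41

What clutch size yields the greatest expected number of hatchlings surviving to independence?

9

Expected hatchlings surviving to independence = c × s(c):
  c=6: 6 × 0.83 = 4.980
  c=7: 7 × 0.75 = 5.250
  c=8: 8 × 0.65 = 5.200
  c=9: 9 × 0.60 = 5.400
  c=10: 10 × 0.51 = 5.100
  c=11: 11 × 0.44 = 4.840
  c=12: 12 × 0.41 = 4.920
Maximum at c = 9 (5.400 hatchlings surviving to independence).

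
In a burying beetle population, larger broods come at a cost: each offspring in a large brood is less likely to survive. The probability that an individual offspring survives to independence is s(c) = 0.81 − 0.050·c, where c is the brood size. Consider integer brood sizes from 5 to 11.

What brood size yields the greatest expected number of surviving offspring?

Expected surviving offspring = c × s(c):
  c=5: 5 × 0.560 = 2.800
  c=6: 6 × 0.510 = 3.060
  c=7: 7 × 0.460 = 3.220
  c=8: 8 × 0.410 = 3.280
  c=9: 9 × 0.360 = 3.240
  c=10: 10 × 0.310 = 3.100
  c=11: 11 × 0.260 = 2.860
Maximum at c = 8 (3.280 surviving offspring).

8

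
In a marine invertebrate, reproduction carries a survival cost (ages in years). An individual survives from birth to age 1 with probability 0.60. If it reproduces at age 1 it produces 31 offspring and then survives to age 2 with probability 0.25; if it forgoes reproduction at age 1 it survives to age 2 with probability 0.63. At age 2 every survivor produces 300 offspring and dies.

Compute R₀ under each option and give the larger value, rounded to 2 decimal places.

breed at age 1: R₀ = 0.60 × (31 + 0.25 × 300) = 0.60 × 106.0000 = 63.6000
delay to age 2: R₀ = 0.60 × (0.63 × 300) = 0.60 × 189.0000 = 113.4000
Higher: delay to age 2 (113.4000).

113.40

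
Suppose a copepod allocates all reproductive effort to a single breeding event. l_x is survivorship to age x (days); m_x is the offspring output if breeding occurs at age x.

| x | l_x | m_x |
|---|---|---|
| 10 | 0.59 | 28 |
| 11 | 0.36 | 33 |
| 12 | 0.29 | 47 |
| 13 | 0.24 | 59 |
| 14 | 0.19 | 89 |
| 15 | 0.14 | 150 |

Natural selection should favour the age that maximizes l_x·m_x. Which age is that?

15

Expected offspring if breeding at age x = l_x × m_x:
  age 10: 0.59 × 28 = 16.520
  age 11: 0.36 × 33 = 11.880
  age 12: 0.29 × 47 = 13.630
  age 13: 0.24 × 59 = 14.160
  age 14: 0.19 × 89 = 16.910
  age 15: 0.14 × 150 = 21.000
Maximum at age 15 (21.000).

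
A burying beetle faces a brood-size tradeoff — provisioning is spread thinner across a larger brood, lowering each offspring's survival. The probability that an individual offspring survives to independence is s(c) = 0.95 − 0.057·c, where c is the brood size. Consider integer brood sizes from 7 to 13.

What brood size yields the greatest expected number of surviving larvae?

8

Expected surviving larvae = c × s(c):
  c=7: 7 × 0.551 = 3.857
  c=8: 8 × 0.494 = 3.952
  c=9: 9 × 0.437 = 3.933
  c=10: 10 × 0.380 = 3.800
  c=11: 11 × 0.323 = 3.553
  c=12: 12 × 0.266 = 3.192
  c=13: 13 × 0.209 = 2.717
Maximum at c = 8 (3.952 surviving larvae).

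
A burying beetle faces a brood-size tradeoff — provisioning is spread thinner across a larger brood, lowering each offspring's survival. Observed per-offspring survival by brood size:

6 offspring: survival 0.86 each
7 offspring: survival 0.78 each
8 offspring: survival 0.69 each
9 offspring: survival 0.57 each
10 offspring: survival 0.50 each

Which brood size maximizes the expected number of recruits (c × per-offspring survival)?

8

Expected recruits = c × s(c):
  c=6: 6 × 0.86 = 5.160
  c=7: 7 × 0.78 = 5.460
  c=8: 8 × 0.69 = 5.520
  c=9: 9 × 0.57 = 5.130
  c=10: 10 × 0.50 = 5.000
Maximum at c = 8 (5.520 recruits).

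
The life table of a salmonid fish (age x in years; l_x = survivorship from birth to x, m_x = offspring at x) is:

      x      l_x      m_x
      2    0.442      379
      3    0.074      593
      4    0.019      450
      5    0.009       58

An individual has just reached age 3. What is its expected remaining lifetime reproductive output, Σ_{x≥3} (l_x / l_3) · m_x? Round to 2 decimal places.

l_3 = 0.074. Conditional survival from age 3 to x is l_x / l_3.
  x=3: (0.074/0.074) × 593 = 593.0000
  x=4: (0.019/0.074) × 450 = 115.5405
  x=5: (0.009/0.074) × 58 = 7.0541
Sum = 593.0000 + 115.5405 + 7.0541 = 715.5946

715.59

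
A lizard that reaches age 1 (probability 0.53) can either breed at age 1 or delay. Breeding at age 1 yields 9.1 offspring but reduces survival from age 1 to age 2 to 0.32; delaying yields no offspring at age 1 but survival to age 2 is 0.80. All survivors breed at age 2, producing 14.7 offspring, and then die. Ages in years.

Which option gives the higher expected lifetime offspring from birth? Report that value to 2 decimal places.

breed at age 1: R₀ = 0.53 × (9.1 + 0.32 × 14.7) = 0.53 × 13.8040 = 7.3161
delay to age 2: R₀ = 0.53 × (0.80 × 14.7) = 0.53 × 11.7600 = 6.2328
Higher: breed at age 1 (7.3161).

7.32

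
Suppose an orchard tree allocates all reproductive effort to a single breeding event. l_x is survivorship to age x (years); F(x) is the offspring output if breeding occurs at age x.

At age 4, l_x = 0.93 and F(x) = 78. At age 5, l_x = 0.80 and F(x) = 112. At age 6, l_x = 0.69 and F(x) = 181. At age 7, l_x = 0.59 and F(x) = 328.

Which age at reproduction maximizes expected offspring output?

7

Expected offspring if breeding at age x = l_x × F(x):
  age 4: 0.93 × 78 = 72.540
  age 5: 0.80 × 112 = 89.600
  age 6: 0.69 × 181 = 124.890
  age 7: 0.59 × 328 = 193.520
Maximum at age 7 (193.520).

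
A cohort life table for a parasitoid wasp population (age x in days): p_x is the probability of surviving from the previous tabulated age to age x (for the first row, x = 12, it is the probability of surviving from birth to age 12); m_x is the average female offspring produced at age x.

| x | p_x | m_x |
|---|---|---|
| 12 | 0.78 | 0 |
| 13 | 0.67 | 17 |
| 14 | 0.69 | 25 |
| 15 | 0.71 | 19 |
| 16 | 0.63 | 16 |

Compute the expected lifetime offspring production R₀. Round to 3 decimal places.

Survivorship from birth: l_x = p_12·p_13·…·p_x.
  l_12 = 0.78000
  l_13 = 0.52260
  l_14 = 0.36059
  l_15 = 0.25602
  l_16 = 0.16129
R₀ = Σ l_x m_x:
  age 12: 0.78000 × 0 = 0.0000
  age 13: 0.52260 × 17 = 8.8842
  age 14: 0.36059 × 25 = 9.0148
  age 15: 0.25602 × 19 = 4.8644
  age 16: 0.16129 × 16 = 2.5806
R₀ = 0.0000 + 8.8842 + 9.0148 + 4.8644 + 2.5806 = 25.3440

25.344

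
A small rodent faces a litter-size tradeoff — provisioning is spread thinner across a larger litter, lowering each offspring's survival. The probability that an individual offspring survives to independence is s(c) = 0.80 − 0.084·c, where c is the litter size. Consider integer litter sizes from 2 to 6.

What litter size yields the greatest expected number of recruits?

5

Expected recruits = c × s(c):
  c=2: 2 × 0.632 = 1.264
  c=3: 3 × 0.548 = 1.644
  c=4: 4 × 0.464 = 1.856
  c=5: 5 × 0.380 = 1.900
  c=6: 6 × 0.296 = 1.776
Maximum at c = 5 (1.900 recruits).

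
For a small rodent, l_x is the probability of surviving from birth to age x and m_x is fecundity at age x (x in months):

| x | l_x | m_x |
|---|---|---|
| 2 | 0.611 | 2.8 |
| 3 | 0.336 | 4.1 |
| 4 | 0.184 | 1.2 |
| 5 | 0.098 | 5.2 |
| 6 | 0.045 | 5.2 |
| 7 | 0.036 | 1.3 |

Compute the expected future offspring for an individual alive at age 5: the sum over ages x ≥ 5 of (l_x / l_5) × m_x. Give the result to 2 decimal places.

8.07

l_5 = 0.098. Conditional survival from age 5 to x is l_x / l_5.
  x=5: (0.098/0.098) × 5.2 = 5.2000
  x=6: (0.045/0.098) × 5.2 = 2.3878
  x=7: (0.036/0.098) × 1.3 = 0.4776
Sum = 5.2000 + 2.3878 + 0.4776 = 8.0653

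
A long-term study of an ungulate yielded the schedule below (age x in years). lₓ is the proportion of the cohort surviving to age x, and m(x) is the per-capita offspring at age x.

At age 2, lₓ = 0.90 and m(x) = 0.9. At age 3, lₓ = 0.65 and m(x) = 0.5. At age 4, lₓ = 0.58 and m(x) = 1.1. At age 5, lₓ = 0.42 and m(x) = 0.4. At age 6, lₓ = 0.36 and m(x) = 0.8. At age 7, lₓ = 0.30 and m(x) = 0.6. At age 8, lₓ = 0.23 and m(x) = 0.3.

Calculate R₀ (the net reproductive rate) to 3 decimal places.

R₀ = Σ lₓ m(x):
  age 2: 0.90 × 0.9 = 0.8100
  age 3: 0.65 × 0.5 = 0.3250
  age 4: 0.58 × 1.1 = 0.6380
  age 5: 0.42 × 0.4 = 0.1680
  age 6: 0.36 × 0.8 = 0.2880
  age 7: 0.30 × 0.6 = 0.1800
  age 8: 0.23 × 0.3 = 0.0690
R₀ = 0.8100 + 0.3250 + 0.6380 + 0.1680 + 0.2880 + 0.1800 + 0.0690 = 2.4780

2.478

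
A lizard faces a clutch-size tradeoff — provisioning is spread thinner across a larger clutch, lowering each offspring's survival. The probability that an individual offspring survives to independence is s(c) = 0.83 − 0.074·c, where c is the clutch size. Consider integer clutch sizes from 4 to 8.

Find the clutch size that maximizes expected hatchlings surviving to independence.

6

Expected hatchlings surviving to independence = c × s(c):
  c=4: 4 × 0.534 = 2.136
  c=5: 5 × 0.460 = 2.300
  c=6: 6 × 0.386 = 2.316
  c=7: 7 × 0.312 = 2.184
  c=8: 8 × 0.238 = 1.904
Maximum at c = 6 (2.316 hatchlings surviving to independence).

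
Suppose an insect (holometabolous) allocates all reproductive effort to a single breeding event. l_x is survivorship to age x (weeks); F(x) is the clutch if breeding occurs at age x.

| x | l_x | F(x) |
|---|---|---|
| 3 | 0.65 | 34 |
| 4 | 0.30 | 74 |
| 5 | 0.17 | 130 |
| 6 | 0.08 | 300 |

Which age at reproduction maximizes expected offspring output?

Expected offspring if breeding at age x = l_x × F(x):
  age 3: 0.65 × 34 = 22.100
  age 4: 0.30 × 74 = 22.200
  age 5: 0.17 × 130 = 22.100
  age 6: 0.08 × 300 = 24.000
Maximum at age 6 (24.000).

6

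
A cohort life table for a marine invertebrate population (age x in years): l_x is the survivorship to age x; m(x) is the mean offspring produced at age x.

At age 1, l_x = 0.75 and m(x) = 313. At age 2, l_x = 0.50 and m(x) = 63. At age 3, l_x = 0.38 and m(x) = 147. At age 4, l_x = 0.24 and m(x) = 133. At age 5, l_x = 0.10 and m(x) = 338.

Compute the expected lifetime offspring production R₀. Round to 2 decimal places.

R₀ = Σ l_x m(x):
  age 1: 0.75 × 313 = 234.7500
  age 2: 0.50 × 63 = 31.5000
  age 3: 0.38 × 147 = 55.8600
  age 4: 0.24 × 133 = 31.9200
  age 5: 0.10 × 338 = 33.8000
R₀ = 234.7500 + 31.5000 + 55.8600 + 31.9200 + 33.8000 = 387.8300

387.83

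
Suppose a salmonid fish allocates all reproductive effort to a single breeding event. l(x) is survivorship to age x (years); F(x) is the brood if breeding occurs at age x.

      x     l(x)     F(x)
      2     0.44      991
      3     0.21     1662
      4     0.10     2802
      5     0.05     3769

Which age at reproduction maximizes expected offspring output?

2

Expected offspring if breeding at age x = l(x) × F(x):
  age 2: 0.44 × 991 = 436.040
  age 3: 0.21 × 1662 = 349.020
  age 4: 0.10 × 2802 = 280.200
  age 5: 0.05 × 3769 = 188.450
Maximum at age 2 (436.040).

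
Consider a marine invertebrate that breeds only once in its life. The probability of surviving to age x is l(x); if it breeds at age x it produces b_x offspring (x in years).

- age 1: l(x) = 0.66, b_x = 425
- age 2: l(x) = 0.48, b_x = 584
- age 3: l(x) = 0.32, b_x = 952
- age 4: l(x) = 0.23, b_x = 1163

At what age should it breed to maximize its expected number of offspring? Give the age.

3

Expected offspring if breeding at age x = l(x) × b_x:
  age 1: 0.66 × 425 = 280.500
  age 2: 0.48 × 584 = 280.320
  age 3: 0.32 × 952 = 304.640
  age 4: 0.23 × 1163 = 267.490
Maximum at age 3 (304.640).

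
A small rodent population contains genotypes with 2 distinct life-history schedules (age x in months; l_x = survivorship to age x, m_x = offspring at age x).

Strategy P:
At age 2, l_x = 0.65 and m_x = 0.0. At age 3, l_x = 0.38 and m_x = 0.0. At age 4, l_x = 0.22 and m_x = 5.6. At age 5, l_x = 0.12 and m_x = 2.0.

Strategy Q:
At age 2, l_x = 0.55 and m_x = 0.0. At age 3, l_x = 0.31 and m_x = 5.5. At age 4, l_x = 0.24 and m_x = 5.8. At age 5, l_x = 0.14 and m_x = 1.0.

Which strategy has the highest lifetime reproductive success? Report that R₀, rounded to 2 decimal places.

3.24

Strategy P: R₀ = 0.65×0.0 + 0.38×0.0 + 0.22×5.6 + 0.12×2.0 = 1.4720
Strategy Q: R₀ = 0.55×0.0 + 0.31×5.5 + 0.24×5.8 + 0.14×1.0 = 3.2370
Highest R₀: strategy Q with 3.2370.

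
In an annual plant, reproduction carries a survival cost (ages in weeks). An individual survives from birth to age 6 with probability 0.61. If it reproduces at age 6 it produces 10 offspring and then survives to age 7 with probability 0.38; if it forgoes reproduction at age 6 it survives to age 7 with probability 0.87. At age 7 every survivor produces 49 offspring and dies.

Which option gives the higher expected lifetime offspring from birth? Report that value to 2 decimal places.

26.00

breed at age 6: R₀ = 0.61 × (10 + 0.38 × 49) = 0.61 × 28.6200 = 17.4582
delay to age 7: R₀ = 0.61 × (0.87 × 49) = 0.61 × 42.6300 = 26.0043
Higher: delay to age 7 (26.0043).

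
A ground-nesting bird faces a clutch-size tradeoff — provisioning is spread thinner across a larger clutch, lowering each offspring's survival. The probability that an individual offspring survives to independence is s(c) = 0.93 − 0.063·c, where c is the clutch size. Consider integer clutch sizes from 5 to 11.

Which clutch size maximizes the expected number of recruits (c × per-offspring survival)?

Expected recruits = c × s(c):
  c=5: 5 × 0.615 = 3.075
  c=6: 6 × 0.552 = 3.312
  c=7: 7 × 0.489 = 3.423
  c=8: 8 × 0.426 = 3.408
  c=9: 9 × 0.363 = 3.267
  c=10: 10 × 0.300 = 3.000
  c=11: 11 × 0.237 = 2.607
Maximum at c = 7 (3.423 recruits).

7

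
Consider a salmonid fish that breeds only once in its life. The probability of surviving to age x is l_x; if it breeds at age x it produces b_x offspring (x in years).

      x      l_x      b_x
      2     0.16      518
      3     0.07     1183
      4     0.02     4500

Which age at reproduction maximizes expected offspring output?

4

Expected offspring if breeding at age x = l_x × b_x:
  age 2: 0.16 × 518 = 82.880
  age 3: 0.07 × 1183 = 82.810
  age 4: 0.02 × 4500 = 90.000
Maximum at age 4 (90.000).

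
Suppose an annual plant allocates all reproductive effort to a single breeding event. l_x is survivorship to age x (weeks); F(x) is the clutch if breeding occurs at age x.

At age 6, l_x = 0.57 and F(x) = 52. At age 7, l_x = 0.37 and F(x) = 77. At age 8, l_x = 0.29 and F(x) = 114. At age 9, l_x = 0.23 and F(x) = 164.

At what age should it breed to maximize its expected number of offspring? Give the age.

9

Expected offspring if breeding at age x = l_x × F(x):
  age 6: 0.57 × 52 = 29.640
  age 7: 0.37 × 77 = 28.490
  age 8: 0.29 × 114 = 33.060
  age 9: 0.23 × 164 = 37.720
Maximum at age 9 (37.720).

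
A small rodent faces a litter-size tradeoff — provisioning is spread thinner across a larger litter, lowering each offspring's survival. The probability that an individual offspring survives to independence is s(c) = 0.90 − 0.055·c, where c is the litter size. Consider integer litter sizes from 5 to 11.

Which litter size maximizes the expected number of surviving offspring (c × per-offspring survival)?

8

Expected surviving offspring = c × s(c):
  c=5: 5 × 0.625 = 3.125
  c=6: 6 × 0.570 = 3.420
  c=7: 7 × 0.515 = 3.605
  c=8: 8 × 0.460 = 3.680
  c=9: 9 × 0.405 = 3.645
  c=10: 10 × 0.350 = 3.500
  c=11: 11 × 0.295 = 3.245
Maximum at c = 8 (3.680 surviving offspring).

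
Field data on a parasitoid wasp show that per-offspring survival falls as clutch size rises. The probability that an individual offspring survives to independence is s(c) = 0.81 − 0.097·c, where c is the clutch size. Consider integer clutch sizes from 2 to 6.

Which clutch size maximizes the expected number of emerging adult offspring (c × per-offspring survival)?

4

Expected emerging adult offspring = c × s(c):
  c=2: 2 × 0.616 = 1.232
  c=3: 3 × 0.519 = 1.557
  c=4: 4 × 0.422 = 1.688
  c=5: 5 × 0.325 = 1.625
  c=6: 6 × 0.228 = 1.368
Maximum at c = 4 (1.688 emerging adult offspring).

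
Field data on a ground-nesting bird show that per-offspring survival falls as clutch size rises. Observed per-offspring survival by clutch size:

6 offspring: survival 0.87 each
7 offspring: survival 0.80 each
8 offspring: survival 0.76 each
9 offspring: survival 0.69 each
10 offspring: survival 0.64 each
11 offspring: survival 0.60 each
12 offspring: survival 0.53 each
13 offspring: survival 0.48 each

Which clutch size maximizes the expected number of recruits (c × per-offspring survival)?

Expected recruits = c × s(c):
  c=6: 6 × 0.87 = 5.220
  c=7: 7 × 0.80 = 5.600
  c=8: 8 × 0.76 = 6.080
  c=9: 9 × 0.69 = 6.210
  c=10: 10 × 0.64 = 6.400
  c=11: 11 × 0.60 = 6.600
  c=12: 12 × 0.53 = 6.360
  c=13: 13 × 0.48 = 6.240
Maximum at c = 11 (6.600 recruits).

11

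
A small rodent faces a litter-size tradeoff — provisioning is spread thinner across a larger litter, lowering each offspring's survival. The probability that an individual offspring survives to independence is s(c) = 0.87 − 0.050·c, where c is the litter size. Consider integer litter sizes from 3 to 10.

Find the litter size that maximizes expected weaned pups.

Expected weaned pups = c × s(c):
  c=3: 3 × 0.720 = 2.160
  c=4: 4 × 0.670 = 2.680
  c=5: 5 × 0.620 = 3.100
  c=6: 6 × 0.570 = 3.420
  c=7: 7 × 0.520 = 3.640
  c=8: 8 × 0.470 = 3.760
  c=9: 9 × 0.420 = 3.780
  c=10: 10 × 0.370 = 3.700
Maximum at c = 9 (3.780 weaned pups).

9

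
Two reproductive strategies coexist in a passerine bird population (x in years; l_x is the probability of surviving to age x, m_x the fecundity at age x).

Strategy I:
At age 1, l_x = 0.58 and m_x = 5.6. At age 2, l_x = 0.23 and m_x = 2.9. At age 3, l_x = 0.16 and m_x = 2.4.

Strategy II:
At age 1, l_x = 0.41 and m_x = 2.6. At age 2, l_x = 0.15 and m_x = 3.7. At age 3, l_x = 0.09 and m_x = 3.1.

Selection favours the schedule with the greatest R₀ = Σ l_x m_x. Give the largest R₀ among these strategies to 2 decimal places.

4.30

Strategy I: R₀ = 0.58×5.6 + 0.23×2.9 + 0.16×2.4 = 4.2990
Strategy II: R₀ = 0.41×2.6 + 0.15×3.7 + 0.09×3.1 = 1.9000
Highest R₀: strategy I with 4.2990.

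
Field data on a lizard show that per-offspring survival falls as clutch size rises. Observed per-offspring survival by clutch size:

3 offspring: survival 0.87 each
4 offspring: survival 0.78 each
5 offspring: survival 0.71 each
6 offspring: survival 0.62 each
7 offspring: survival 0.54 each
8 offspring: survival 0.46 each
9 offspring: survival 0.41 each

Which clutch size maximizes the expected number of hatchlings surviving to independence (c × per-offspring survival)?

7

Expected hatchlings surviving to independence = c × s(c):
  c=3: 3 × 0.87 = 2.610
  c=4: 4 × 0.78 = 3.120
  c=5: 5 × 0.71 = 3.550
  c=6: 6 × 0.62 = 3.720
  c=7: 7 × 0.54 = 3.780
  c=8: 8 × 0.46 = 3.680
  c=9: 9 × 0.41 = 3.690
Maximum at c = 7 (3.780 hatchlings surviving to independence).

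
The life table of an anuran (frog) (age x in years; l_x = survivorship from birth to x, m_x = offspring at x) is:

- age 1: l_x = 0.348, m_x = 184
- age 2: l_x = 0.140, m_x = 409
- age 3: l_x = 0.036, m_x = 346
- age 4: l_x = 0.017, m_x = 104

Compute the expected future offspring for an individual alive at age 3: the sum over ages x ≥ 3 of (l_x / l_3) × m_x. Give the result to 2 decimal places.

l_3 = 0.036. Conditional survival from age 3 to x is l_x / l_3.
  x=3: (0.036/0.036) × 346 = 346.0000
  x=4: (0.017/0.036) × 104 = 49.1111
Sum = 346.0000 + 49.1111 = 395.1111

395.11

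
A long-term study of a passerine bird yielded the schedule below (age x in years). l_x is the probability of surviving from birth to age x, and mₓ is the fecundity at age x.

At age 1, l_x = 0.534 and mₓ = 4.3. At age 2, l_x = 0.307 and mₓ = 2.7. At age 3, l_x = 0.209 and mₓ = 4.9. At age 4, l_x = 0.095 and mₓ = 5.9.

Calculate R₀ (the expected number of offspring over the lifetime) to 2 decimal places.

4.71

R₀ = Σ l_x mₓ:
  age 1: 0.534 × 4.3 = 2.2962
  age 2: 0.307 × 2.7 = 0.8289
  age 3: 0.209 × 4.9 = 1.0241
  age 4: 0.095 × 5.9 = 0.5605
R₀ = 2.2962 + 0.8289 + 1.0241 + 0.5605 = 4.7097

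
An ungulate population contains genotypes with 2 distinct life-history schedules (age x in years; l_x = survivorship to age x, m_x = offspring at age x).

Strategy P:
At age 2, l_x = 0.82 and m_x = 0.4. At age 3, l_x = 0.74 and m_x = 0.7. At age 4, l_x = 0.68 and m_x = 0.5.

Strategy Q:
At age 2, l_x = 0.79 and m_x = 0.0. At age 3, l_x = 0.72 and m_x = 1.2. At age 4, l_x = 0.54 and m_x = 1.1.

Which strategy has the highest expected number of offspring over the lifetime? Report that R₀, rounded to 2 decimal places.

Strategy P: R₀ = 0.82×0.4 + 0.74×0.7 + 0.68×0.5 = 1.1860
Strategy Q: R₀ = 0.79×0.0 + 0.72×1.2 + 0.54×1.1 = 1.4580
Highest R₀: strategy Q with 1.4580.

1.46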